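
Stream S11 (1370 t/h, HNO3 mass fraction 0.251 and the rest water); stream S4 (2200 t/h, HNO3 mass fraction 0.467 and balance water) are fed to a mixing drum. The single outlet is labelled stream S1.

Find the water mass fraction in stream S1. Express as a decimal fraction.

0.616

Total flow out = 1370 + 2200 = 3570 t/h.
water in = 1370×0.749 + 2200×0.533 = 2198.7 t/h.
water mass fraction in S1 = 2198.7/3570 = 0.616.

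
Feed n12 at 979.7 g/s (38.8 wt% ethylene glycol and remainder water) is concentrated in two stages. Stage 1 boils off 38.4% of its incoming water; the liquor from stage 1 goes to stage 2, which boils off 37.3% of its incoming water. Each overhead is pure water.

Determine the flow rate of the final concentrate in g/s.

water in feed = 979.7×0.612 = 599.58 g/s.
After stage 1: water left = (1−0.384)×599.58 = 369.34; stream total = 749.46 g/s.
After stage 2: water left = (1−0.373)×369.34 = 231.58; final concentrate = 611.7 g/s.

611.7 g/s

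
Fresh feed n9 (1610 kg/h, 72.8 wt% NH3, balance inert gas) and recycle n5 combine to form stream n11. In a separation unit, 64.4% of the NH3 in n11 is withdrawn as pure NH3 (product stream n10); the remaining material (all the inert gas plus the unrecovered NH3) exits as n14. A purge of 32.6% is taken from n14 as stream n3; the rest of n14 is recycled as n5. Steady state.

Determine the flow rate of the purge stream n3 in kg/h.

inert gas enters only via n9 and leaves only via the purge: 1610×0.272 = 0.326×(inert gas in n14), and the separation unit passes all inert gas, so inert gas in n11 = inert gas in n14 = 1343.3 kg/h.
NH3 in n11: m_A = 1610×0.728 + (1−0.326)·(1−0.644)·m_A, so m_A = 1172.1/0.7601 = 1542.1 kg/h.
n14 = (1−0.644)×1542.1 + 1343.3 = 1892.3 kg/h.
Purge n3 = 0.326×1892.3 = 616.89 kg/h.

616.9 kg/h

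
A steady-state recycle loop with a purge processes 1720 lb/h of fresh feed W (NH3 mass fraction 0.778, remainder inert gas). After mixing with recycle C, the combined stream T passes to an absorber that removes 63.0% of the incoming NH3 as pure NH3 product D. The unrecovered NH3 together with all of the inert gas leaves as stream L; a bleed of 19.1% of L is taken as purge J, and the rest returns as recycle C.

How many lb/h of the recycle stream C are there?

inert gas enters only via W and leaves only via the purge: 1720×0.222 = 0.191×(inert gas in L), and the absorber passes all inert gas, so inert gas in T = inert gas in L = 1999.2 lb/h.
NH3 in T: m_A = 1720×0.778 + (1−0.191)·(1−0.630)·m_A, so m_A = 1338.2/0.7007 = 1909.8 lb/h.
L = (1−0.630)×1909.8 + 1999.2 = 2705.8 lb/h.
Recycle C = (1−0.191)×2705.8 = 2189 lb/h.

2189 lb/h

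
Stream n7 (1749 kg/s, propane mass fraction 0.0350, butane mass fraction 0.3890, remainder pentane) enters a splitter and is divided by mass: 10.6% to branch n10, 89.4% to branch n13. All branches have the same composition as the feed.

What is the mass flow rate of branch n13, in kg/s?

Branch n13 flow = 0.894×1749 = 1563.6 kg/s.

1564 kg/s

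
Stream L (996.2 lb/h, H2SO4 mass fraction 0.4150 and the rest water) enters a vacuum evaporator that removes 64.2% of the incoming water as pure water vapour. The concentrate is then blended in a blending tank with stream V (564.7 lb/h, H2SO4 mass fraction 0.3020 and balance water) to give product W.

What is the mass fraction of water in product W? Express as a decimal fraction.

0.5079

Vapour removed = 0.642×0.585×996.2 = 374.14 lb/h; concentrate = 622.06 lb/h.
water reaching the mixer = 208.63 (from concentrate) + 564.7×0.698 = 602.79 lb/h.
Product flow = 622.06 + 564.7 = 1186.8 lb/h; water fraction = 0.5079.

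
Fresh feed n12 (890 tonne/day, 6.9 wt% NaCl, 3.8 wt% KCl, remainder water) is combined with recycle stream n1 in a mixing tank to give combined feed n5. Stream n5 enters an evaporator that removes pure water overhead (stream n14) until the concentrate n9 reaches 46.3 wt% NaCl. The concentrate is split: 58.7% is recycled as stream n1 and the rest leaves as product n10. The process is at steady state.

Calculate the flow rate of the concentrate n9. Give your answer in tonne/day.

Overall NaCl balance (none leaves overhead): NaCl in fresh feed = NaCl in product, i.e. 890×0.069 = (1−0.587)·n9·0.463.
n9 = 61.41/(0.463×0.413) = 321.15 tonne/day.

321.2 tonne/day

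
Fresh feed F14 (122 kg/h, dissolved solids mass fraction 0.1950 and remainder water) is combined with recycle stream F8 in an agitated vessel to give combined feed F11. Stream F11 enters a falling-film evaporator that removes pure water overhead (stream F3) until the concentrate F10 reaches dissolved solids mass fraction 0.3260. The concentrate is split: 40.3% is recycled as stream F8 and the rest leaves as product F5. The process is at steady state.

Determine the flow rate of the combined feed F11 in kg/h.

171.3 kg/h

Overall dissolved solids balance (none leaves overhead): dissolved solids in fresh feed = dissolved solids in product, i.e. 122×0.195 = (1−0.403)·F10·0.326.
F10 = 23.79/(0.326×0.597) = 122.24 kg/h.
Recycle F8 = 0.403×122.24 = 49.261 kg/h.
Combined feed F11 = 122 + 49.261 = 171.26 kg/h.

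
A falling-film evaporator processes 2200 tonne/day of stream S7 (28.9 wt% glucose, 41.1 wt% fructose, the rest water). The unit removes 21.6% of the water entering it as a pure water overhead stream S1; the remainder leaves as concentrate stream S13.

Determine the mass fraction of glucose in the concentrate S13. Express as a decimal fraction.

glucose is not removed: 2200×0.289 = 635.8 tonne/day of glucose enters S13.
water entering = 2200×0.300 = 660 tonne/day; overhead removed = 0.216×660 = 142.56 tonne/day.
Concentrate = 2200 − 142.56 = 2057.4 tonne/day.
Mass fraction = 635.8/2057.4 = 0.309.

0.309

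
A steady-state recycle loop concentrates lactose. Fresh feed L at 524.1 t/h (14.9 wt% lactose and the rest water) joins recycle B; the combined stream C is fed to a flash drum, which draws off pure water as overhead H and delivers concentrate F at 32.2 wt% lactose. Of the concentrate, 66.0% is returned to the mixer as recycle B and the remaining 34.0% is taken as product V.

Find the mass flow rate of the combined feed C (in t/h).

994.9 t/h

Overall lactose balance (none leaves overhead): lactose in fresh feed = lactose in product, i.e. 524.1×0.149 = (1−0.660)·F·0.322.
F = 78.091/(0.322×0.340) = 713.29 t/h.
Recycle B = 0.660×713.29 = 470.77 t/h.
Combined feed C = 524.1 + 470.77 = 994.87 t/h.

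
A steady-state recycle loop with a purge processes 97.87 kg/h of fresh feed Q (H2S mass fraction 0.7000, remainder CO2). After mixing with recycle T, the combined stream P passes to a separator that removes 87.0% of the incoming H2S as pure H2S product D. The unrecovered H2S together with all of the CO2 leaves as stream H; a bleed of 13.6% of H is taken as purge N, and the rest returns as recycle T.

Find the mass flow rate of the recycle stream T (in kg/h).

CO2 enters only via Q and leaves only via the purge: 97.87×0.300 = 0.136×(CO2 in H), and the separator passes all CO2, so CO2 in P = CO2 in H = 215.89 kg/h.
H2S in P: m_A = 97.87×0.700 + (1−0.136)·(1−0.870)·m_A, so m_A = 68.509/0.8877 = 77.178 kg/h.
H = (1−0.870)×77.178 + 215.89 = 225.92 kg/h.
Recycle T = (1−0.136)×225.92 = 195.2 kg/h.

195.2 kg/h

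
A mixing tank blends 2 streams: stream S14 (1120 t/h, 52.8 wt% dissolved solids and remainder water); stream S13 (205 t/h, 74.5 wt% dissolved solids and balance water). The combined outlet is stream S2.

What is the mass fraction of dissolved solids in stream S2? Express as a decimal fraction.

Total flow out = 1120 + 205 = 1325 t/h.
dissolved solids in = 1120×0.528 + 205×0.745 = 744.09 t/h.
dissolved solids mass fraction in S2 = 744.09/1325 = 0.562.

0.562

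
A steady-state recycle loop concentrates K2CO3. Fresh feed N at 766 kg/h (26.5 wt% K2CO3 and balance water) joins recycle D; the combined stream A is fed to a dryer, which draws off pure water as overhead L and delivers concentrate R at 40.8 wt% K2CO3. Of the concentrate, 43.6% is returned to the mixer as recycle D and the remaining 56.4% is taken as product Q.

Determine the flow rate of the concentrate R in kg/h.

882.1 kg/h

Overall K2CO3 balance (none leaves overhead): K2CO3 in fresh feed = K2CO3 in product, i.e. 766×0.265 = (1−0.436)·R·0.408.
R = 202.99/(0.408×0.564) = 882.14 kg/h.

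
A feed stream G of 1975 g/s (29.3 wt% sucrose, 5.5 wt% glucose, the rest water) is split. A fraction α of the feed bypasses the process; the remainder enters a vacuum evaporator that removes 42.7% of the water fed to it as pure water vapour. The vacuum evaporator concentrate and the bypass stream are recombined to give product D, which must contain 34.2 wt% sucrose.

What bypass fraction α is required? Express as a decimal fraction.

0.485

All 1975×0.293 = 578.67 g/s of sucrose reaches D, so D = 578.67/0.342 = 1692 g/s and vapour = 282.97 g/s.
The evaporator receives (1−α)·1975 of feed at 0.652 water and removes 0.427 of that water:
0.427×0.652×(1−α)×1975 = 282.97
(1−α) = 282.97/549.85 = 0.5146;  α = 0.4854.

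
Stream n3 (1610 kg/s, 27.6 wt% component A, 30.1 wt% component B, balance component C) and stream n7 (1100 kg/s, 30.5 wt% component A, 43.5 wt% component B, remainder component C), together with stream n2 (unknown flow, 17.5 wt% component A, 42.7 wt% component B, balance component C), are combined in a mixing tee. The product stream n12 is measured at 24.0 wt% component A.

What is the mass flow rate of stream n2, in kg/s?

Let n2 be the unknown flow. Total out = 2710 + n2.
component A balance: 779.86 + 0.175·n2 = 0.240·(2710 + n2)
(0.175 − 0.240)·n2 = 0.240×2710 − 779.86 = -129.46
n2 = -129.46 / -0.065 = 1991.7 kg/s

1992 kg/s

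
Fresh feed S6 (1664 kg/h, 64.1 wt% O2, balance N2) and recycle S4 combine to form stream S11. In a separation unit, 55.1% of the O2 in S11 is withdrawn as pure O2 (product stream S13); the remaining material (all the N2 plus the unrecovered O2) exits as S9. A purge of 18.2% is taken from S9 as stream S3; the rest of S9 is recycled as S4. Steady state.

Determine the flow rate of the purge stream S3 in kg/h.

735.1 kg/h

N2 enters only via S6 and leaves only via the purge: 1664×0.359 = 0.182×(N2 in S9), and the separation unit passes all N2, so N2 in S11 = N2 in S9 = 3282.3 kg/h.
O2 in S11: m_A = 1664×0.641 + (1−0.182)·(1−0.551)·m_A, so m_A = 1066.6/0.6327 = 1685.8 kg/h.
S9 = (1−0.551)×1685.8 + 3282.3 = 4039.2 kg/h.
Purge S3 = 0.182×4039.2 = 735.13 kg/h.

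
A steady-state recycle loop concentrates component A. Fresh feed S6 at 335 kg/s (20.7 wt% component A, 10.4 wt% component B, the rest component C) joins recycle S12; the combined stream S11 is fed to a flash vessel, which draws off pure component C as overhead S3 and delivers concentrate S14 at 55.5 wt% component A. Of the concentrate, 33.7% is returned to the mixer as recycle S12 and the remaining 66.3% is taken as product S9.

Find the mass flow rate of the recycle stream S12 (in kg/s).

63.51 kg/s

Overall component A balance (none leaves overhead): component A in fresh feed = component A in product, i.e. 335×0.207 = (1−0.337)·S14·0.555.
S14 = 69.345/(0.555×0.663) = 188.46 kg/s.
Recycle S12 = 0.337×188.46 = 63.509 kg/s.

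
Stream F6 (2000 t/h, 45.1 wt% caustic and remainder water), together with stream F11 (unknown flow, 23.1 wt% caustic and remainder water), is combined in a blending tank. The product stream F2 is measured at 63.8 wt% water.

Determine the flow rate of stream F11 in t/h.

Let F11 be the unknown flow. Total out = 2000 + F11.
water balance: 1098 + 0.769·F11 = 0.638·(2000 + F11)
(0.769 − 0.638)·F11 = 0.638×2000 − 1098 = 178
F11 = 178 / 0.131 = 1358.8 t/h

1359 t/h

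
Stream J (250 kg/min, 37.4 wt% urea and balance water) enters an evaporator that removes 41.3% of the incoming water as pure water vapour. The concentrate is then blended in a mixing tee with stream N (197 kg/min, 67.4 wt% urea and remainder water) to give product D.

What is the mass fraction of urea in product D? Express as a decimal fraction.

0.592

Vapour removed = 0.413×0.626×250 = 64.635 kg/min; concentrate = 185.37 kg/min.
urea reaching the mixer = 93.5 (from concentrate) + 197×0.674 = 226.28 kg/min.
Product flow = 185.37 + 197 = 382.37 kg/min; urea fraction = 0.592.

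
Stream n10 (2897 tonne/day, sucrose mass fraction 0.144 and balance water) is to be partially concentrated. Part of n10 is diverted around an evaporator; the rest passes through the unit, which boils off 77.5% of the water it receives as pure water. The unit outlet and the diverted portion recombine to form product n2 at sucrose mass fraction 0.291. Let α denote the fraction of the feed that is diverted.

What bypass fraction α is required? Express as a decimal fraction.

0.239

All 2897×0.144 = 417.17 tonne/day of sucrose reaches n2, so n2 = 417.17/0.291 = 1433.6 tonne/day and vapour = 1463.4 tonne/day.
The evaporator receives (1−α)·2897 of feed at 0.856 water and removes 0.775 of that water:
0.775×0.856×(1−α)×2897 = 1463.4
(1−α) = 1463.4/1921.9 = 0.7615;  α = 0.2385.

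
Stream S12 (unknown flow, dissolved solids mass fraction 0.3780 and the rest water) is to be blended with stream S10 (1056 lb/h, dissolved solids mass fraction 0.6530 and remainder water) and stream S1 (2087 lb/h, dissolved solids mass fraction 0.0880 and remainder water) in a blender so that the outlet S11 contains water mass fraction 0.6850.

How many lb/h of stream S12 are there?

1854 lb/h

Let S12 be the unknown flow. Total out = 3143 + S12.
water balance: 2269.8 + 0.622·S12 = 0.685·(3143 + S12)
(0.622 − 0.685)·S12 = 0.685×3143 − 2269.8 = -116.82
S12 = -116.82 / -0.063 = 1854.3 lb/h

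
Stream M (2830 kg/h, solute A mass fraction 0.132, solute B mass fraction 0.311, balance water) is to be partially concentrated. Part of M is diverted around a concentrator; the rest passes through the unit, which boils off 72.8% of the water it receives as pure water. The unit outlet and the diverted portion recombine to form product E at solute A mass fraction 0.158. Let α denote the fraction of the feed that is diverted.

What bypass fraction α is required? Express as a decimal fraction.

All 2830×0.132 = 373.56 kg/h of solute A reaches E, so E = 373.56/0.158 = 2364.3 kg/h and vapour = 465.7 kg/h.
The evaporator receives (1−α)·2830 of feed at 0.557 water and removes 0.728 of that water:
0.728×0.557×(1−α)×2830 = 465.7
(1−α) = 465.7/1147.6 = 0.4058;  α = 0.5942.

0.594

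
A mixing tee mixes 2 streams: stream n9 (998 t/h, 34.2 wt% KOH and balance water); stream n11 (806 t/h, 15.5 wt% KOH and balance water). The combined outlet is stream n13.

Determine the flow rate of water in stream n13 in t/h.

1338 t/h

water out = water in = 998×0.658 + 806×0.845 = 1337.8 t/h.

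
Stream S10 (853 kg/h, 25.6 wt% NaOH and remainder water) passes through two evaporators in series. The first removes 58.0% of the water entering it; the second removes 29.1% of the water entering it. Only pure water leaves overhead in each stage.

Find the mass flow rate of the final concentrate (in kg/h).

407.3 kg/h

water in feed = 853×0.744 = 634.63 kg/h.
After stage 1: water left = (1−0.580)×634.63 = 266.55; stream total = 484.91 kg/h.
After stage 2: water left = (1−0.291)×266.55 = 188.98; final concentrate = 407.35 kg/h.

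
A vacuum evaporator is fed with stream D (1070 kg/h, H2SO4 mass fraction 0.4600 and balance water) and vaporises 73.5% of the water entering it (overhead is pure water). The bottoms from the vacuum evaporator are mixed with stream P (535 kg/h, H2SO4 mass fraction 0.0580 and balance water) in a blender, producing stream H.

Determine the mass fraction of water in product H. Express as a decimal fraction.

0.5567

Vapour removed = 0.735×0.540×1070 = 424.68 kg/h; concentrate = 645.32 kg/h.
water reaching the mixer = 153.12 (from concentrate) + 535×0.942 = 657.09 kg/h.
Product flow = 645.32 + 535 = 1180.3 kg/h; water fraction = 0.5567.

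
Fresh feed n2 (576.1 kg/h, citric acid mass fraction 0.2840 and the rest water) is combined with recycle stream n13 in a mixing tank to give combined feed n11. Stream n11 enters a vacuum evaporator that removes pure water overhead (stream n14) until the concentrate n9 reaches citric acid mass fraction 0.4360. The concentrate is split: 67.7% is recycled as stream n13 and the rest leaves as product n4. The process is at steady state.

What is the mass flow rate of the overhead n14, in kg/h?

Overall citric acid balance (none leaves overhead): citric acid in fresh feed = citric acid in product, i.e. 576.1×0.284 = (1−0.677)·n9·0.436.
n9 = 163.61/(0.436×0.323) = 1161.8 kg/h.
Recycle n13 = 0.677×1161.8 = 786.53 kg/h.
Combined feed n11 = 576.1 + 786.53 = 1362.6 kg/h.
Overhead n14 = n11 − n9 = 1362.6 − 1161.8 = 200.84 kg/h.

200.8 kg/h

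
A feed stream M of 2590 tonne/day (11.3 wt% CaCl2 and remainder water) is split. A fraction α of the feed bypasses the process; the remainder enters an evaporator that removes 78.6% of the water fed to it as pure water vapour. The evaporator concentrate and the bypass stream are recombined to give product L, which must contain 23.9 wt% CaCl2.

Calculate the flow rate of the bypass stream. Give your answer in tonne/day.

All 2590×0.113 = 292.67 tonne/day of CaCl2 reaches L, so L = 292.67/0.239 = 1224.6 tonne/day and vapour = 1365.4 tonne/day.
The evaporator receives (1−α)·2590 of feed at 0.887 water and removes 0.786 of that water:
0.786×0.887×(1−α)×2590 = 1365.4
(1−α) = 1365.4/1805.7 = 0.7562;  α = 0.2438.
Bypass flow = 0.2438×2590 = 631.49 tonne/day.

631.5 tonne/day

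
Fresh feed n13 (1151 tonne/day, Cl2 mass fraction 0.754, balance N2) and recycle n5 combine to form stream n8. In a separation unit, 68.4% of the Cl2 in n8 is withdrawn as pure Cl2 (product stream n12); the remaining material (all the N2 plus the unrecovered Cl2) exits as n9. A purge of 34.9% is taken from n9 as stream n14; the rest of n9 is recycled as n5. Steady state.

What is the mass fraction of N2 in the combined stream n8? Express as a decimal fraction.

N2 enters only via n13 and leaves only via the purge: 1151×0.246 = 0.349×(N2 in n9), and the separation unit passes all N2, so N2 in n8 = N2 in n9 = 811.31 tonne/day.
Cl2 in n8: m_A = 1151×0.754 + (1−0.349)·(1−0.684)·m_A, so m_A = 867.85/0.7943 = 1092.6 tonne/day.
n8 = 1092.6 + 811.31 = 1903.9 tonne/day.
N2 fraction in n8 = 811.31/1903.9 = 0.426.

0.426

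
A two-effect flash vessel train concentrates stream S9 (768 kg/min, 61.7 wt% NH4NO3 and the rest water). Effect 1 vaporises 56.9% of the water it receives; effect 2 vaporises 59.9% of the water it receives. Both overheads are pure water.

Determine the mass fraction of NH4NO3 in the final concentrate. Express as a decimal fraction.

water in feed = 768×0.383 = 294.14 kg/min.
After stage 1: water left = (1−0.569)×294.14 = 126.78; stream total = 600.63 kg/min.
After stage 2: water left = (1−0.599)×126.78 = 50.837; final concentrate = 524.69 kg/min.
NH4NO3 fraction = 473.86/524.69 = 0.9031.

0.9031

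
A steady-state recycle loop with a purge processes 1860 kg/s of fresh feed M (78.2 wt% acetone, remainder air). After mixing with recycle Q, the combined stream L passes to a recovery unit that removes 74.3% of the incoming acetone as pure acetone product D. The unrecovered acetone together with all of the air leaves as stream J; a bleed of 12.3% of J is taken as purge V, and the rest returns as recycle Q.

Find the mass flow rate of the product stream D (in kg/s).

1395 kg/s

acetone in L: m_A = 1860×0.782 + (1−0.123)·(1−0.743)·m_A, so m_A = 1454.5/0.7746 = 1877.7 kg/s.
Product D = 0.743×1877.7 = 1395.2 kg/s.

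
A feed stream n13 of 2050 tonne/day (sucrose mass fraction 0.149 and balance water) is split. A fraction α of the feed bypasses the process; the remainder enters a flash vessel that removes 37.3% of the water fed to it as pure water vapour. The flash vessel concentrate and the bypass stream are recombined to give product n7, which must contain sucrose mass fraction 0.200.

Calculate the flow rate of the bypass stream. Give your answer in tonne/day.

403.1 tonne/day

All 2050×0.149 = 305.45 tonne/day of sucrose reaches n7, so n7 = 305.45/0.200 = 1527.2 tonne/day and vapour = 522.75 tonne/day.
The evaporator receives (1−α)·2050 of feed at 0.851 water and removes 0.373 of that water:
0.373×0.851×(1−α)×2050 = 522.75
(1−α) = 522.75/650.72 = 0.8033;  α = 0.1967.
Bypass flow = 0.1967×2050 = 403.14 tonne/day.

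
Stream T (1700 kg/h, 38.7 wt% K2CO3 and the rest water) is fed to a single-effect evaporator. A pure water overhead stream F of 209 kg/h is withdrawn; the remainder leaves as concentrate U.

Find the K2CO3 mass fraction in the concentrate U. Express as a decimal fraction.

K2CO3 is not removed: 1700×0.387 = 657.9 kg/h of K2CO3 enters U.
Concentrate = 1700 − 209 = 1491 kg/h.
Mass fraction = 657.9/1491 = 0.4412.

0.4412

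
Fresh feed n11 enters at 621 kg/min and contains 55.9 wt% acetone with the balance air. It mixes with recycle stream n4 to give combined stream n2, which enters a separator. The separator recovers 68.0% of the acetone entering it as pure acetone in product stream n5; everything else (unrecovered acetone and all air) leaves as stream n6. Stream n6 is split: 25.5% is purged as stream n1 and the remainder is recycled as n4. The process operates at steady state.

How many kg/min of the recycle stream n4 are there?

908.8 kg/min

air enters only via n11 and leaves only via the purge: 621×0.441 = 0.255×(air in n6), and the separator passes all air, so air in n2 = air in n6 = 1074 kg/min.
acetone in n2: m_A = 621×0.559 + (1−0.255)·(1−0.680)·m_A, so m_A = 347.14/0.7616 = 455.8 kg/min.
n6 = (1−0.680)×455.8 + 1074 = 1219.8 kg/min.
Recycle n4 = (1−0.255)×1219.8 = 908.77 kg/min.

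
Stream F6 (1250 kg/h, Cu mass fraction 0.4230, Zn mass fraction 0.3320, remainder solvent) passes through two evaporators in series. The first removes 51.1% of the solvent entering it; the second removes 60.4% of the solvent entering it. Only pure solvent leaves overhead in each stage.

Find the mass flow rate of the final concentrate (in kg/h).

1003 kg/h

solvent in feed = 1250×0.245 = 306.25 kg/h.
After stage 1: solvent left = (1−0.511)×306.25 = 149.76; stream total = 1093.5 kg/h.
After stage 2: solvent left = (1−0.604)×149.76 = 59.303; final concentrate = 1003.1 kg/h.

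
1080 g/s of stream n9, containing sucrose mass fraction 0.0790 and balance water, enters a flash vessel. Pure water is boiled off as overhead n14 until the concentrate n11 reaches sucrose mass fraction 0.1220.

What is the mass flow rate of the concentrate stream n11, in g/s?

699.3 g/s

sucrose is conserved: 1080×0.079 = 85.32 g/s all reports to the concentrate.
Concentrate = 85.32/(target fraction) = 699.34 g/s.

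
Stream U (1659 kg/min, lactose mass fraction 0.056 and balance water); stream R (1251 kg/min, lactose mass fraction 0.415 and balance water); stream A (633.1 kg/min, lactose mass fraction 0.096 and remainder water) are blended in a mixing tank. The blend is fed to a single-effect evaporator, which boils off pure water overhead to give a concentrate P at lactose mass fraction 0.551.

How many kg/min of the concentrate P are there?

1221 kg/min

lactose entering = 1659×0.056 + 1251×0.415 + 633.1×0.096 = 672.85 kg/min.
All lactose reports to P, so P = 672.85/0.551 = 1221.1 kg/min.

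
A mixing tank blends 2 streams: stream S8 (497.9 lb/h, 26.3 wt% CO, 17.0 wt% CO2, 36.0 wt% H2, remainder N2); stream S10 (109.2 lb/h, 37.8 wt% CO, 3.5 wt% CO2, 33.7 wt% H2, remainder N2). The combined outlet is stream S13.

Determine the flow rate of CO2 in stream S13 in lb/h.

88.47 lb/h

CO2 out = CO2 in = 497.9×0.170 + 109.2×0.035 = 88.465 lb/h.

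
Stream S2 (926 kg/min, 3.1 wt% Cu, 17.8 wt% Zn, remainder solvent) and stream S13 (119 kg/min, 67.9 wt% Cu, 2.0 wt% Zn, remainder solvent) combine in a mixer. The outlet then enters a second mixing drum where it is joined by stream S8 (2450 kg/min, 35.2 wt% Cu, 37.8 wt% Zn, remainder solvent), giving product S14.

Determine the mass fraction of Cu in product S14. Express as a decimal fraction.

0.2781

Overall, product flow = 3495 kg/min.
Cu in = 926×0.031 + 119×0.679 + 2450×0.352 = 971.91 kg/min.
Cu fraction in S14 = 0.2781.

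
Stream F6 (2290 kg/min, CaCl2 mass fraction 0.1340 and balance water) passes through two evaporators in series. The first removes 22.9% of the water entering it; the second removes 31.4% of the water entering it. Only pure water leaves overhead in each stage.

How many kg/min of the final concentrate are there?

water in feed = 2290×0.866 = 1983.1 kg/min.
After stage 1: water left = (1−0.229)×1983.1 = 1529; stream total = 1835.9 kg/min.
After stage 2: water left = (1−0.314)×1529 = 1048.9; final concentrate = 1355.8 kg/min.

1356 kg/min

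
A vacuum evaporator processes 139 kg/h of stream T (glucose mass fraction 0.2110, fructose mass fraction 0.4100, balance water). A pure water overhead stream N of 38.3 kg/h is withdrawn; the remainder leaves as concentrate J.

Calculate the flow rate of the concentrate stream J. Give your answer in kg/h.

100.7 kg/h

Concentrate = 139 − 38.3 = 100.7 kg/h.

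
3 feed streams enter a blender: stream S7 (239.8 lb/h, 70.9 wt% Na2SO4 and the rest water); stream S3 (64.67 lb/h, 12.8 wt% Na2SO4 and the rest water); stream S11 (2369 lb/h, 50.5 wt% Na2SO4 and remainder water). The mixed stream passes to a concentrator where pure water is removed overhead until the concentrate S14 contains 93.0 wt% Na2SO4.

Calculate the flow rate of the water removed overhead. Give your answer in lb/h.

Na2SO4 entering = 239.8×0.709 + 64.67×0.128 + 2369×0.505 = 1374.6 lb/h.
All Na2SO4 reports to S14, so S14 = 1374.6/0.930 = 1478.1 lb/h.
Total feed = 2673.5 lb/h; overhead = 2673.5 − 1478.1 = 1195.4 lb/h.

1195 lb/h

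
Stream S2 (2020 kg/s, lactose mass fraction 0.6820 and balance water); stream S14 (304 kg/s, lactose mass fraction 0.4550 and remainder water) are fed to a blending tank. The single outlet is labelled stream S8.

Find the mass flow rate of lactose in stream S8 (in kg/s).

1516 kg/s

lactose out = lactose in = 2020×0.682 + 304×0.455 = 1516 kg/s.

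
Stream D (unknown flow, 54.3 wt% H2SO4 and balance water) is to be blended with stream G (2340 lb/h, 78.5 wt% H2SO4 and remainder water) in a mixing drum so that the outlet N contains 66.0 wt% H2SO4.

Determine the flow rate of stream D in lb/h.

Let D be the unknown flow. Total out = 2340 + D.
H2SO4 balance: 1836.9 + 0.543·D = 0.660·(2340 + D)
(0.543 − 0.660)·D = 0.660×2340 − 1836.9 = -292.5
D = -292.5 / -0.117 = 2500 lb/h

2500 lb/h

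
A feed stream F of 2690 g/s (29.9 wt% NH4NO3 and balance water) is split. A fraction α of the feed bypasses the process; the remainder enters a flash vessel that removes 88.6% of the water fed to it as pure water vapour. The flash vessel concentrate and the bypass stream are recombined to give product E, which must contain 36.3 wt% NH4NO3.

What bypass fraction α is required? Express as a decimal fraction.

0.716

All 2690×0.299 = 804.31 g/s of NH4NO3 reaches E, so E = 804.31/0.363 = 2215.7 g/s and vapour = 474.27 g/s.
The evaporator receives (1−α)·2690 of feed at 0.701 water and removes 0.886 of that water:
0.886×0.701×(1−α)×2690 = 474.27
(1−α) = 474.27/1670.7 = 0.2839;  α = 0.7161.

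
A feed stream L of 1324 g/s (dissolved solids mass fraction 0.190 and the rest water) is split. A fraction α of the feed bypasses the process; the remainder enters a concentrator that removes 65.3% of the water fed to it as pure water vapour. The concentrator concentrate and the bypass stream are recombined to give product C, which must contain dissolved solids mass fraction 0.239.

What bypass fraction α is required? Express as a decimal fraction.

0.612

All 1324×0.190 = 251.56 g/s of dissolved solids reaches C, so C = 251.56/0.239 = 1052.6 g/s and vapour = 271.45 g/s.
The evaporator receives (1−α)·1324 of feed at 0.810 water and removes 0.653 of that water:
0.653×0.810×(1−α)×1324 = 271.45
(1−α) = 271.45/700.3 = 0.3876;  α = 0.6124.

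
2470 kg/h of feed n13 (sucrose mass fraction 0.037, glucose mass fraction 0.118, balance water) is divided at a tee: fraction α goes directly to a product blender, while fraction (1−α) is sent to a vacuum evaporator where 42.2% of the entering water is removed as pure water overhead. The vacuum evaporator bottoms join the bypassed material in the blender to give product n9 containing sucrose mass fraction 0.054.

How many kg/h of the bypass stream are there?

All 2470×0.037 = 91.39 kg/h of sucrose reaches n9, so n9 = 91.39/0.054 = 1692.4 kg/h and vapour = 777.59 kg/h.
The evaporator receives (1−α)·2470 of feed at 0.845 water and removes 0.422 of that water:
0.422×0.845×(1−α)×2470 = 777.59
(1−α) = 777.59/880.78 = 0.8828;  α = 0.1172.
Bypass flow = 0.1172×2470 = 289.37 kg/h.

289.4 kg/h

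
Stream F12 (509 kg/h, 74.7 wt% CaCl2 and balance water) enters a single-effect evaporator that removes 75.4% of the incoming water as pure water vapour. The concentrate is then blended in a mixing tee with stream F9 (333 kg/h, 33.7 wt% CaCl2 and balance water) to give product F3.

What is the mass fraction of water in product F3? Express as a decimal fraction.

Vapour removed = 0.754×0.253×509 = 97.098 kg/h; concentrate = 411.9 kg/h.
water reaching the mixer = 31.679 (from concentrate) + 333×0.663 = 252.46 kg/h.
Product flow = 411.9 + 333 = 744.9 kg/h; water fraction = 0.339.

0.339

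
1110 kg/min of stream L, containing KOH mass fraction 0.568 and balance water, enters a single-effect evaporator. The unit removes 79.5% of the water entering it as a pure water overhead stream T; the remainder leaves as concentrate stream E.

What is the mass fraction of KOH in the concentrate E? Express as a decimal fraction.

0.865

KOH is not removed: 1110×0.568 = 630.48 kg/min of KOH enters E.
water entering = 1110×0.432 = 479.52 kg/min; overhead removed = 0.795×479.52 = 381.22 kg/min.
Concentrate = 1110 − 381.22 = 728.78 kg/min.
Mass fraction = 630.48/728.78 = 0.865.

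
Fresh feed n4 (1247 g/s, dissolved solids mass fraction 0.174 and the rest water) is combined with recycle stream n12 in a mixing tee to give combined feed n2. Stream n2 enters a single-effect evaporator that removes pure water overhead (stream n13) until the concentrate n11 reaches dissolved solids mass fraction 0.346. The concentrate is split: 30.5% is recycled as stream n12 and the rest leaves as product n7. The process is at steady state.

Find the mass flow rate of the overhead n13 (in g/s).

Overall dissolved solids balance (none leaves overhead): dissolved solids in fresh feed = dissolved solids in product, i.e. 1247×0.174 = (1−0.305)·n11·0.346.
n11 = 216.98/(0.346×0.695) = 902.31 g/s.
Recycle n12 = 0.305×902.31 = 275.2 g/s.
Combined feed n2 = 1247 + 275.2 = 1522.2 g/s.
Overhead n13 = n2 − n11 = 1522.2 − 902.31 = 619.9 g/s.

619.9 g/s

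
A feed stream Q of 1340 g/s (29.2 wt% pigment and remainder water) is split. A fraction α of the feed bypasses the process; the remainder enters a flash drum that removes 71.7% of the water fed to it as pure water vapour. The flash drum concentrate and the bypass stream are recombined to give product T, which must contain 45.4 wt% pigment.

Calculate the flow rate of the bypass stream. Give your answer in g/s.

398.1 g/s

All 1340×0.292 = 391.28 g/s of pigment reaches T, so T = 391.28/0.454 = 861.85 g/s and vapour = 478.15 g/s.
The evaporator receives (1−α)·1340 of feed at 0.708 water and removes 0.717 of that water:
0.717×0.708×(1−α)×1340 = 478.15
(1−α) = 478.15/680.23 = 0.7029;  α = 0.2971.
Bypass flow = 0.2971×1340 = 398.09 g/s.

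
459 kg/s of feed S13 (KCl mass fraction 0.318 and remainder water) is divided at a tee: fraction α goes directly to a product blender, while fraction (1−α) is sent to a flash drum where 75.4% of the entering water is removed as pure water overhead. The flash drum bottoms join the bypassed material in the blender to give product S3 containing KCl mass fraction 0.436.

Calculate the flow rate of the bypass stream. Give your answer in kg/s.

217.4 kg/s

All 459×0.318 = 145.96 kg/s of KCl reaches S3, so S3 = 145.96/0.436 = 334.78 kg/s and vapour = 124.22 kg/s.
The evaporator receives (1−α)·459 of feed at 0.682 water and removes 0.754 of that water:
0.754×0.682×(1−α)×459 = 124.22
(1−α) = 124.22/236.03 = 0.5263;  α = 0.4737.
Bypass flow = 0.4737×459 = 217.42 kg/s.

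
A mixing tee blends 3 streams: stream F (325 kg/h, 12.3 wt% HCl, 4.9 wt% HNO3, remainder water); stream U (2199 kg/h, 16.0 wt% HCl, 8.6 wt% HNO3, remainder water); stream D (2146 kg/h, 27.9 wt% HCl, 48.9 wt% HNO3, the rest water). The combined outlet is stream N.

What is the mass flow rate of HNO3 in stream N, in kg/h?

1254 kg/h

HNO3 out = HNO3 in = 325×0.049 + 2199×0.086 + 2146×0.489 = 1254.4 kg/h.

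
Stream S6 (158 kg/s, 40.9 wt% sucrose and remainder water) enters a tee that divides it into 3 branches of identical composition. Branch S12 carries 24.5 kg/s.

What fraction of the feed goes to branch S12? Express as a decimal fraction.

Fraction to S12 = 24.5/158 = 0.1551.

0.155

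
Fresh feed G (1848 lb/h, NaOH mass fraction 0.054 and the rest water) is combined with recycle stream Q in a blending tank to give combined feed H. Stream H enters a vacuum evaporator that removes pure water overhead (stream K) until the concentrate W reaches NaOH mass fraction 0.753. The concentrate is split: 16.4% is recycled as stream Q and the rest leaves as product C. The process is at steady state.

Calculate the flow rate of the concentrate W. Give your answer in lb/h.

Overall NaOH balance (none leaves overhead): NaOH in fresh feed = NaOH in product, i.e. 1848×0.054 = (1−0.164)·W·0.753.
W = 99.792/(0.753×0.836) = 158.52 lb/h.

158.5 lb/h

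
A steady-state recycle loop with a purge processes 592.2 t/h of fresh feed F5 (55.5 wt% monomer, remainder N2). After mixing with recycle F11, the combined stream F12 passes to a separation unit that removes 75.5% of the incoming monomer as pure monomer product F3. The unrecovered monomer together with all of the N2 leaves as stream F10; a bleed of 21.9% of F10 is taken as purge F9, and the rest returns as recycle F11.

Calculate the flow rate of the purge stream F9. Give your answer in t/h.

N2 enters only via F5 and leaves only via the purge: 592.2×0.445 = 0.219×(N2 in F10), and the separation unit passes all N2, so N2 in F12 = N2 in F10 = 1203.3 t/h.
monomer in F12: m_A = 592.2×0.555 + (1−0.219)·(1−0.755)·m_A, so m_A = 328.67/0.8087 = 406.44 t/h.
F10 = (1−0.755)×406.44 + 1203.3 = 1302.9 t/h.
Purge F9 = 0.219×1302.9 = 285.34 t/h.

285.3 t/h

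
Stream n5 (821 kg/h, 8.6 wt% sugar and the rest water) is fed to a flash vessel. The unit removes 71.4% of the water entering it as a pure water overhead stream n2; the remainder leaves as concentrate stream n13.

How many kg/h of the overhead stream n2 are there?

water entering = 821×0.914 = 750.39 kg/h; overhead removed = 0.714×750.39 = 535.78 kg/h.

535.8 kg/h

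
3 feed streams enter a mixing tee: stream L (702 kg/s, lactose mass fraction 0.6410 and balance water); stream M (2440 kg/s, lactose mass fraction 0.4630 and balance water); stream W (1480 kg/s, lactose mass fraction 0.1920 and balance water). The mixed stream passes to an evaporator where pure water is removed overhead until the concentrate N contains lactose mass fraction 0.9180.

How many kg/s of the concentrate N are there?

2030 kg/s

lactose entering = 702×0.641 + 2440×0.463 + 1480×0.192 = 1863.9 kg/s.
All lactose reports to N, so N = 1863.9/0.918 = 2030.4 kg/s.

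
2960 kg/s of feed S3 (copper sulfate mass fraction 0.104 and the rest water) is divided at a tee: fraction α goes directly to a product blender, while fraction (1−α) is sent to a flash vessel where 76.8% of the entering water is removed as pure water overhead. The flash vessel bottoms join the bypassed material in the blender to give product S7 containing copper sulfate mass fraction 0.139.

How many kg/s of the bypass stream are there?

1877 kg/s

All 2960×0.104 = 307.84 kg/s of copper sulfate reaches S7, so S7 = 307.84/0.139 = 2214.7 kg/s and vapour = 745.32 kg/s.
The evaporator receives (1−α)·2960 of feed at 0.896 water and removes 0.768 of that water:
0.768×0.896×(1−α)×2960 = 745.32
(1−α) = 745.32/2036.9 = 0.3659;  α = 0.6341.
Bypass flow = 0.6341×2960 = 1876.9 kg/s.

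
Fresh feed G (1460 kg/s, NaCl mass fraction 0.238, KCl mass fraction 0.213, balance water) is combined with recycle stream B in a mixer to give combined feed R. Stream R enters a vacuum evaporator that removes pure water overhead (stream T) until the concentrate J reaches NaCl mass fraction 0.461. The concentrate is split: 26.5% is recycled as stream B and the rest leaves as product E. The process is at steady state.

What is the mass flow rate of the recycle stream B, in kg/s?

Overall NaCl balance (none leaves overhead): NaCl in fresh feed = NaCl in product, i.e. 1460×0.238 = (1−0.265)·J·0.461.
J = 347.48/(0.461×0.735) = 1025.5 kg/s.
Recycle B = 0.265×1025.5 = 271.76 kg/s.

271.8 kg/s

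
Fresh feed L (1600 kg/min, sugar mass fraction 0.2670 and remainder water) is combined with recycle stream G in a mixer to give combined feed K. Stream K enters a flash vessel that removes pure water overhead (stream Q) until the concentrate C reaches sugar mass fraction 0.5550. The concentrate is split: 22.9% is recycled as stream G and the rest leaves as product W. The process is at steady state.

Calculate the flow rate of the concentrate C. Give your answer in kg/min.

Overall sugar balance (none leaves overhead): sugar in fresh feed = sugar in product, i.e. 1600×0.267 = (1−0.229)·C·0.555.
C = 427.2/(0.555×0.771) = 998.35 kg/min.

998.4 kg/min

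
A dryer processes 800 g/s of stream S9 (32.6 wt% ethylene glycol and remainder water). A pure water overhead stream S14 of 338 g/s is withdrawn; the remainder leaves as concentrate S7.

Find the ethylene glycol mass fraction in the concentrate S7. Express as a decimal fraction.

ethylene glycol is not removed: 800×0.326 = 260.8 g/s of ethylene glycol enters S7.
Concentrate = 800 − 338 = 462 g/s.
Mass fraction = 260.8/462 = 0.565.

0.565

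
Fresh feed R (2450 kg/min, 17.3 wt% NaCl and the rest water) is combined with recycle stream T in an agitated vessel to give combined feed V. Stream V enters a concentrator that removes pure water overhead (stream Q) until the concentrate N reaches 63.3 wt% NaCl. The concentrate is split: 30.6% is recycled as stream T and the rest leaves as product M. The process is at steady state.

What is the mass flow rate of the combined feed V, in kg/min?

2745 kg/min

Overall NaCl balance (none leaves overhead): NaCl in fresh feed = NaCl in product, i.e. 2450×0.173 = (1−0.306)·N·0.633.
N = 423.85/(0.633×0.694) = 964.83 kg/min.
Recycle T = 0.306×964.83 = 295.24 kg/min.
Combined feed V = 2450 + 295.24 = 2745.2 kg/min.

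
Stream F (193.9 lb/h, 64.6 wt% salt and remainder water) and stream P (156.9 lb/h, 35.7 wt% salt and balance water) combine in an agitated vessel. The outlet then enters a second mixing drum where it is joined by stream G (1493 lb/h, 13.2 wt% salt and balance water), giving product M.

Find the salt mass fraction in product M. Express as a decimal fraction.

Overall, product flow = 1843.8 lb/h.
salt in = 193.9×0.646 + 156.9×0.357 + 1493×0.132 = 378.35 lb/h.
salt fraction in M = 0.205.

0.205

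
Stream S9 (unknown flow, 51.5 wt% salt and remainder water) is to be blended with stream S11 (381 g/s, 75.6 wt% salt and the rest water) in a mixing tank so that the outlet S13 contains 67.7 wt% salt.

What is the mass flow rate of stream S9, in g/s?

185.8 g/s

Let S9 be the unknown flow. Total out = 381 + S9.
salt balance: 288.04 + 0.515·S9 = 0.677·(381 + S9)
(0.515 − 0.677)·S9 = 0.677×381 − 288.04 = -30.099
S9 = -30.099 / -0.162 = 185.8 g/s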